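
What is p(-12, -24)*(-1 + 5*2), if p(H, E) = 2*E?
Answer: -432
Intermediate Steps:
p(-12, -24)*(-1 + 5*2) = (2*(-24))*(-1 + 5*2) = -48*(-1 + 10) = -48*9 = -432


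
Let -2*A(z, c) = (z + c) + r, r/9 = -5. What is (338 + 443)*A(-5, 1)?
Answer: 38269/2 ≈ 19135.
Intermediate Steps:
r = -45 (r = 9*(-5) = -45)
A(z, c) = 45/2 - c/2 - z/2 (A(z, c) = -((z + c) - 45)/2 = -((c + z) - 45)/2 = -(-45 + c + z)/2 = 45/2 - c/2 - z/2)
(338 + 443)*A(-5, 1) = (338 + 443)*(45/2 - ½*1 - ½*(-5)) = 781*(45/2 - ½ + 5/2) = 781*(49/2) = 38269/2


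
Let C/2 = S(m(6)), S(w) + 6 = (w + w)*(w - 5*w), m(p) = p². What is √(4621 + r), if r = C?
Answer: I*√16127 ≈ 126.99*I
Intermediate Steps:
S(w) = -6 - 8*w² (S(w) = -6 + (w + w)*(w - 5*w) = -6 + (2*w)*(-4*w) = -6 - 8*w²)
C = -20748 (C = 2*(-6 - 8*(6²)²) = 2*(-6 - 8*36²) = 2*(-6 - 8*1296) = 2*(-6 - 10368) = 2*(-10374) = -20748)
r = -20748
√(4621 + r) = √(4621 - 20748) = √(-16127) = I*√16127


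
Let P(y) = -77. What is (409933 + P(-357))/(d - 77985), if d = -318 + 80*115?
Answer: -409856/69103 ≈ -5.9311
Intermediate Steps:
d = 8882 (d = -318 + 9200 = 8882)
(409933 + P(-357))/(d - 77985) = (409933 - 77)/(8882 - 77985) = 409856/(-69103) = 409856*(-1/69103) = -409856/69103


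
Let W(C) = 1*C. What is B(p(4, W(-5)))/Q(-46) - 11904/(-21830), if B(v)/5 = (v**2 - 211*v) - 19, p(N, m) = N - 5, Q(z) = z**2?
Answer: 23127407/23096140 ≈ 1.0014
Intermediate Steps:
W(C) = C
p(N, m) = -5 + N
B(v) = -95 - 1055*v + 5*v**2 (B(v) = 5*((v**2 - 211*v) - 19) = 5*(-19 + v**2 - 211*v) = -95 - 1055*v + 5*v**2)
B(p(4, W(-5)))/Q(-46) - 11904/(-21830) = (-95 - 1055*(-5 + 4) + 5*(-5 + 4)**2)/((-46)**2) - 11904/(-21830) = (-95 - 1055*(-1) + 5*(-1)**2)/2116 - 11904*(-1/21830) = (-95 + 1055 + 5*1)*(1/2116) + 5952/10915 = (-95 + 1055 + 5)*(1/2116) + 5952/10915 = 965*(1/2116) + 5952/10915 = 965/2116 + 5952/10915 = 23127407/23096140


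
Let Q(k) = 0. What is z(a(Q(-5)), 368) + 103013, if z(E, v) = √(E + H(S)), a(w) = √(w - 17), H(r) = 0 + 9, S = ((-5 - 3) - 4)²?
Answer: 103013 + √(9 + I*√17) ≈ 1.0302e+5 + 0.67063*I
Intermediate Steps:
S = 144 (S = (-8 - 4)² = (-12)² = 144)
H(r) = 9
a(w) = √(-17 + w)
z(E, v) = √(9 + E) (z(E, v) = √(E + 9) = √(9 + E))
z(a(Q(-5)), 368) + 103013 = √(9 + √(-17 + 0)) + 103013 = √(9 + √(-17)) + 103013 = √(9 + I*√17) + 103013 = 103013 + √(9 + I*√17)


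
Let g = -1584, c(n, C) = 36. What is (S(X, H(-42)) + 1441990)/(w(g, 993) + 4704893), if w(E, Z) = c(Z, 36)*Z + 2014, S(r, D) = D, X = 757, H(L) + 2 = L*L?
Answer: 1443752/4742655 ≈ 0.30442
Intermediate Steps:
H(L) = -2 + L**2 (H(L) = -2 + L*L = -2 + L**2)
w(E, Z) = 2014 + 36*Z (w(E, Z) = 36*Z + 2014 = 2014 + 36*Z)
(S(X, H(-42)) + 1441990)/(w(g, 993) + 4704893) = ((-2 + (-42)**2) + 1441990)/((2014 + 36*993) + 4704893) = ((-2 + 1764) + 1441990)/((2014 + 35748) + 4704893) = (1762 + 1441990)/(37762 + 4704893) = 1443752/4742655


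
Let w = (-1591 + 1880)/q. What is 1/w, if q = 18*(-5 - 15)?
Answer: -360/289 ≈ -1.2457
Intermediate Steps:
q = -360 (q = 18*(-20) = -360)
w = -289/360 (w = (-1591 + 1880)/(-360) = 289*(-1/360) = -289/360 ≈ -0.80278)
1/w = 1/(-289/360) = -360/289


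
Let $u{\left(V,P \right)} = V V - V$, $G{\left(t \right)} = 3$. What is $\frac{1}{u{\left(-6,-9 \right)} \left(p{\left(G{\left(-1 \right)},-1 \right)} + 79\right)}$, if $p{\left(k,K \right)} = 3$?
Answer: $\frac{1}{3444} \approx 0.00029036$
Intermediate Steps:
$u{\left(V,P \right)} = V^{2} - V$
$\frac{1}{u{\left(-6,-9 \right)} \left(p{\left(G{\left(-1 \right)},-1 \right)} + 79\right)} = \frac{1}{- 6 \left(-1 - 6\right) \left(3 + 79\right)} = \frac{1}{\left(-6\right) \left(-7\right) 82} = \frac{1}{42 \cdot 82} = \frac{1}{3444}$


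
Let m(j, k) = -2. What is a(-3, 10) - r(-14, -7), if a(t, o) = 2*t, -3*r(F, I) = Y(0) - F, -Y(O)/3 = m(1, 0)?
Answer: ⅔ ≈ 0.66667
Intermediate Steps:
Y(O) = 6 (Y(O) = -3*(-2) = 6)
r(F, I) = -2 + F/3 (r(F, I) = -(6 - F)/3 = -2 + F/3)
a(-3, 10) - r(-14, -7) = 2*(-3) - (-2 + (⅓)*(-14)) = -6 - (-2 - 14/3) = -6 - 1*(-20/3) = -6 + 20/3 = ⅔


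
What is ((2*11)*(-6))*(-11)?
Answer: 1452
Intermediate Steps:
((2*11)*(-6))*(-11) = (22*(-6))*(-11) = -132*(-11) = 1452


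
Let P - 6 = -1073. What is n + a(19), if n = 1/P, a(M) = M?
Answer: 20272/1067 ≈ 18.999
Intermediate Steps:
P = -1067 (P = 6 - 1073 = -1067)
n = -1/1067 (n = 1/(-1067) = -1/1067 ≈ -0.00093721)
n + a(19) = -1/1067 + 19 = 20272/1067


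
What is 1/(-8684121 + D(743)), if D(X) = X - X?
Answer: -1/8684121 ≈ -1.1515e-7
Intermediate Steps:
D(X) = 0
1/(-8684121 + D(743)) = 1/(-8684121 + 0) = 1/(-8684121) = -1/8684121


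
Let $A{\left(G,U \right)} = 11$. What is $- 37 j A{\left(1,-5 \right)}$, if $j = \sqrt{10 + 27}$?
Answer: $- 407 \sqrt{37} \approx -2475.7$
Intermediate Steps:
$j = \sqrt{37} \approx 6.0828$
$- 37 j A{\left(1,-5 \right)} = - 37 \sqrt{37} \cdot 11 = - 407 \sqrt{37}$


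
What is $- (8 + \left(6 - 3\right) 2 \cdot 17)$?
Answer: $-110$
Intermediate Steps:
$- (8 + \left(6 - 3\right) 2 \cdot 17) = - (8 + 3 \cdot 2 \cdot 17) = - (8 + 6 \cdot 17) = - (8 + 102) = \left(-1\right) 110 = -110$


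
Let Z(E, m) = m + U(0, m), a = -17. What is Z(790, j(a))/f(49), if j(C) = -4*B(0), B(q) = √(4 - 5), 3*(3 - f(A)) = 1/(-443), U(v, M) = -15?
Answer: -19935/3988 - 1329*I/997 ≈ -4.9987 - 1.333*I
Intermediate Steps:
f(A) = 3988/1329 (f(A) = 3 - ⅓/(-443) = 3 - ⅓*(-1/443) = 3 + 1/1329 = 3988/1329)
B(q) = I (B(q) = √(-1) = I)
j(C) = -4*I
Z(E, m) = -15 + m (Z(E, m) = m - 15 = -15 + m)
Z(790, j(a))/f(49) = (-15 - 4*I)/(3988/1329) = (-15 - 4*I)*(1329/3988) = -19935/3988 - 1329*I/997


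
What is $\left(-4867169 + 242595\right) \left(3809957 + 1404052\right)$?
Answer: $-24112570457166$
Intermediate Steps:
$\left(-4867169 + 242595\right) \left(3809957 + 1404052\right) = \left(-4624574\right) 5214009 = -24112570457166$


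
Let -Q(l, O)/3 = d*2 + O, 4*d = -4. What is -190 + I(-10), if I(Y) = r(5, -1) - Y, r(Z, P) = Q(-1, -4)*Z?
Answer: -90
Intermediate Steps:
d = -1 (d = (¼)*(-4) = -1)
Q(l, O) = 6 - 3*O (Q(l, O) = -3*(-1*2 + O) = -3*(-2 + O) = 6 - 3*O)
r(Z, P) = 18*Z (r(Z, P) = (6 - 3*(-4))*Z = (6 + 12)*Z = 18*Z)
I(Y) = 90 - Y (I(Y) = 18*5 - Y = 90 - Y)
-190 + I(-10) = -190 + (90 - 1*(-10)) = -190 + (90 + 10) = -190 + 100 = -90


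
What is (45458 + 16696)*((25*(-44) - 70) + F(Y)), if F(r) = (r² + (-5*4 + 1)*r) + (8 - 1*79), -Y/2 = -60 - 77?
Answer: 4265566866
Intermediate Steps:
Y = 274 (Y = -2*(-60 - 77) = -2*(-137) = 274)
F(r) = -71 + r² - 19*r (F(r) = (r² + (-20 + 1)*r) + (8 - 79) = (r² - 19*r) - 71 = -71 + r² - 19*r)
(45458 + 16696)*((25*(-44) - 70) + F(Y)) = (45458 + 16696)*((25*(-44) - 70) + (-71 + 274² - 19*274)) = 62154*((-1100 - 70) + (-71 + 75076 - 5206)) = 62154*(-1170 + 69799) = 62154*68629 = 4265566866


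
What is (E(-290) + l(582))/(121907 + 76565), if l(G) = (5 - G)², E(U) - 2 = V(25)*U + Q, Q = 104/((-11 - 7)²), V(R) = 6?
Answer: 26826497/16076232 ≈ 1.6687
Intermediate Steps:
Q = 26/81 (Q = 104/((-18)²) = 104/324 = 104*(1/324) = 26/81 ≈ 0.32099)
E(U) = 188/81 + 6*U (E(U) = 2 + (6*U + 26/81) = 2 + (26/81 + 6*U) = 188/81 + 6*U)
(E(-290) + l(582))/(121907 + 76565) = ((188/81 + 6*(-290)) + (-5 + 582)²)/(121907 + 76565) = ((188/81 - 1740) + 577²)/198472 = (-140752/81 + 332929)*(1/198472) = (26826497/81)*(1/198472) = 26826497/16076232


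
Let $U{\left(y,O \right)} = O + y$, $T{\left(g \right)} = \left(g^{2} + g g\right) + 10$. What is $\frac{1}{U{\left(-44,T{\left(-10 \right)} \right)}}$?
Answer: $\frac{1}{166} \approx 0.0060241$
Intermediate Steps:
$T{\left(g \right)} = 10 + 2 g^{2}$ ($T{\left(g \right)} = \left(g^{2} + g^{2}\right) + 10 = 2 g^{2} + 10 = 10 + 2 g^{2}$)
$\frac{1}{U{\left(-44,T{\left(-10 \right)} \right)}} = \frac{1}{\left(10 + 2 \left(-10\right)^{2}\right) - 44} = \frac{1}{\left(10 + 2 \cdot 100\right) - 44} = \frac{1}{\left(10 + 200\right) - 44} = \frac{1}{210 - 44} = \frac{1}{166}$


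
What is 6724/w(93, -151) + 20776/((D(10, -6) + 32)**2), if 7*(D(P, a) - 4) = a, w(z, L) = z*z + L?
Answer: 1132259692/64283121 ≈ 17.614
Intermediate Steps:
w(z, L) = L + z**2 (w(z, L) = z**2 + L = L + z**2)
D(P, a) = 4 + a/7
6724/w(93, -151) + 20776/((D(10, -6) + 32)**2) = 6724/(-151 + 93**2) + 20776/(((4 + (1/7)*(-6)) + 32)**2) = 6724/(-151 + 8649) + 20776/(((4 - 6/7) + 32)**2) = 6724/8498 + 20776/((22/7 + 32)**2) = 6724*(1/8498) + 20776/((246/7)**2) = 3362/4249 + 20776/(60516/49) = 3362/4249 + 20776*(49/60516) = 3362/4249 + 254506/15129 = 1132259692/64283121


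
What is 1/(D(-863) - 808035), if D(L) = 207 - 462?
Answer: -1/808290 ≈ -1.2372e-6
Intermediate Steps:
D(L) = -255
1/(D(-863) - 808035) = 1/(-255 - 808035) = 1/(-808290) = -1/808290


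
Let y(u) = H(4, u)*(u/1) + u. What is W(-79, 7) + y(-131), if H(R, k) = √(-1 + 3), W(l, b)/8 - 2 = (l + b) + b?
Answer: -635 - 131*√2 ≈ -820.26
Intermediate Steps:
W(l, b) = 16 + 8*l + 16*b (W(l, b) = 16 + 8*((l + b) + b) = 16 + 8*((b + l) + b) = 16 + 8*(l + 2*b) = 16 + (8*l + 16*b) = 16 + 8*l + 16*b)
H(R, k) = √2
y(u) = u + u*√2 (y(u) = √2*(u/1) + u = √2*(u*1) + u = √2*u + u = u*√2 + u = u + u*√2)
W(-79, 7) + y(-131) = (16 + 8*(-79) + 16*7) - 131*(1 + √2) = (16 - 632 + 112) + (-131 - 131*√2) = -504 + (-131 - 131*√2) = -635 - 131*√2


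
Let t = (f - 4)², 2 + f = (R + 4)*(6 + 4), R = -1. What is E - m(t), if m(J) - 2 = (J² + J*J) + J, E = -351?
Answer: -664481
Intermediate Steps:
f = 28 (f = -2 + (-1 + 4)*(6 + 4) = -2 + 3*10 = -2 + 30 = 28)
t = 576 (t = (28 - 4)² = 24² = 576)
m(J) = 2 + J + 2*J² (m(J) = 2 + ((J² + J*J) + J) = 2 + ((J² + J²) + J) = 2 + (2*J² + J) = 2 + (J + 2*J²) = 2 + J + 2*J²)
E - m(t) = -351 - (2 + 576 + 2*576²) = -351 - (2 + 576 + 2*331776) = -351 - (2 + 576 + 663552) = -351 - 1*664130 = -351 - 664130 = -664481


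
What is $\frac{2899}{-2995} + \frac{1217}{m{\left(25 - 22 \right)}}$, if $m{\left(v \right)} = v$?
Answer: $\frac{3636218}{8985} \approx 404.7$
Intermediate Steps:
$\frac{2899}{-2995} + \frac{1217}{m{\left(25 - 22 \right)}} = \frac{2899}{-2995} + \frac{1217}{25 - 22} = 2899 \left(- \frac{1}{2995}\right) + \frac{1217}{25 - 22} = - \frac{2899}{2995} + \frac{1217}{3} = \frac{3636218}{8985}$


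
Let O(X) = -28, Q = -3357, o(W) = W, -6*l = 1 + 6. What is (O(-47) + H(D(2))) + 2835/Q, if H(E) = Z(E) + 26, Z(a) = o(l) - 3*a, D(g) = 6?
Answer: -49261/2238 ≈ -22.011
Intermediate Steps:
l = -7/6 (l = -(1 + 6)/6 = -⅙*7 = -7/6 ≈ -1.1667)
Z(a) = -7/6 - 3*a
H(E) = 149/6 - 3*E (H(E) = (-7/6 - 3*E) + 26 = 149/6 - 3*E)
(O(-47) + H(D(2))) + 2835/Q = (-28 + (149/6 - 3*6)) + 2835/(-3357) = (-28 + (149/6 - 18)) + 2835*(-1/3357) = (-28 + 41/6) - 315/373 = -127/6 - 315/373 = -49261/2238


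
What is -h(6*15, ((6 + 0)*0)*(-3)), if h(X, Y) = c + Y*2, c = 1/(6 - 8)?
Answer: 1/2 ≈ 0.50000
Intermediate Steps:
c = -1/2 (c = 1/(-2) = -1/2 ≈ -0.50000)
h(X, Y) = -1/2 + 2*Y (h(X, Y) = -1/2 + Y*2 = -1/2 + 2*Y)
-h(6*15, ((6 + 0)*0)*(-3)) = -(-1/2 + 2*(((6 + 0)*0)*(-3))) = -(-1/2 + 2*((6*0)*(-3))) = -(-1/2 + 2*(0*(-3))) = -(-1/2 + 2*0) = -(-1/2 + 0) = -1*(-1/2) = 1/2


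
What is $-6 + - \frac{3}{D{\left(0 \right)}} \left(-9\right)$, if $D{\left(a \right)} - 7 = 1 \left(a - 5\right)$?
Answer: $\frac{15}{2} \approx 7.5$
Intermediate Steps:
$D{\left(a \right)} = 2 + a$ ($D{\left(a \right)} = 7 + 1 \left(a - 5\right) = 7 + 1 \left(-5 + a\right) = 7 + \left(-5 + a\right) = 2 + a$)
$-6 + - \frac{3}{D{\left(0 \right)}} \left(-9\right) = -6 + - \frac{3}{2 + 0} \left(-9\right) = -6 + - \frac{3}{2} \left(-9\right) = -6 + \left(-3\right) \frac{1}{2} \left(-9\right) = -6 - - \frac{27}{2} = -6 + \frac{27}{2} = \frac{15}{2}$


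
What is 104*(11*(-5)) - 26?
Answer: -5746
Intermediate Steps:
104*(11*(-5)) - 26 = 104*(-55) - 26 = -5720 - 26 = -5746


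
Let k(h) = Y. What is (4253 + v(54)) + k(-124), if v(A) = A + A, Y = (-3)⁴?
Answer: 4442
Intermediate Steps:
Y = 81
k(h) = 81
v(A) = 2*A
(4253 + v(54)) + k(-124) = (4253 + 2*54) + 81 = (4253 + 108) + 81 = 4361 + 81 = 4442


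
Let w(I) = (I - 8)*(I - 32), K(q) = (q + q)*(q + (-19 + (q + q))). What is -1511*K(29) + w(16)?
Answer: -5959512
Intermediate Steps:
K(q) = 2*q*(-19 + 3*q) (K(q) = (2*q)*(q + (-19 + 2*q)) = (2*q)*(-19 + 3*q) = 2*q*(-19 + 3*q))
w(I) = (-32 + I)*(-8 + I) (w(I) = (-8 + I)*(-32 + I) = (-32 + I)*(-8 + I))
-1511*K(29) + w(16) = -3022*29*(-19 + 3*29) + (256 + 16² - 40*16) = -3022*29*(-19 + 87) + (256 + 256 - 640) = -3022*29*68 - 128 = -1511*3944 - 128 = -5959384 - 128 = -5959512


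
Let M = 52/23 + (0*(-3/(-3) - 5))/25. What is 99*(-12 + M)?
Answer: -22176/23 ≈ -964.17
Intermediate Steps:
M = 52/23 (M = 52*(1/23) + (0*(-3*(-⅓) - 5))*(1/25) = 52/23 + (0*(1 - 5))*(1/25) = 52/23 + (0*(-4))*(1/25) = 52/23 + 0*(1/25) = 52/23 + 0 = 52/23 ≈ 2.2609)
99*(-12 + M) = 99*(-12 + 52/23) = 99*(-224/23) = -22176/23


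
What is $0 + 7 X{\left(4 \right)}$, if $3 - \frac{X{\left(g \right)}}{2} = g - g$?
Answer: $42$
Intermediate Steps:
$X{\left(g \right)} = 6$ ($X{\left(g \right)} = 6 - 2 \left(g - g\right) = 6 - 0 = 6 + 0 = 6$)
$0 + 7 X{\left(4 \right)} = 0 + 7 \cdot 6 = 0 + 42 = 42$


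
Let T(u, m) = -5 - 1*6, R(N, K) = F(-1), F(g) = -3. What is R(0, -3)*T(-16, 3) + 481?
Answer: 514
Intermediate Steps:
R(N, K) = -3
T(u, m) = -11 (T(u, m) = -5 - 6 = -11)
R(0, -3)*T(-16, 3) + 481 = -3*(-11) + 481 = 33 + 481 = 514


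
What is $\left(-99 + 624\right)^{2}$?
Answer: $275625$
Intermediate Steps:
$\left(-99 + 624\right)^{2} = 525^{2} = 275625$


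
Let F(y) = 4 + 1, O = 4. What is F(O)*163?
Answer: 815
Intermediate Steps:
F(y) = 5
F(O)*163 = 5*163 = 815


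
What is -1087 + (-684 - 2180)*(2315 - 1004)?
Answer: -3755791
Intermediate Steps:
-1087 + (-684 - 2180)*(2315 - 1004) = -1087 - 2864*1311 = -1087 - 3754704 = -3755791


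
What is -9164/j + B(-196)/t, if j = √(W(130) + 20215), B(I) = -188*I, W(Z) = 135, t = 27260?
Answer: 196/145 - 4582*√814/2035 ≈ -62.888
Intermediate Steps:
j = 5*√814 (j = √(135 + 20215) = √20350 = 5*√814 ≈ 142.65)
-9164/j + B(-196)/t = -9164*√814/4070 - 188*(-196)/27260 = -4582*√814/2035 + 36848*(1/27260) = -4582*√814/2035 + 196/145 = 196/145 - 4582*√814/2035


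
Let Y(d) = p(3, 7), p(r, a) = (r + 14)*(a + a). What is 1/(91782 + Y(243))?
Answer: 1/92020 ≈ 1.0867e-5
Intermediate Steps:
p(r, a) = 2*a*(14 + r) (p(r, a) = (14 + r)*(2*a) = 2*a*(14 + r))
Y(d) = 238 (Y(d) = 2*7*(14 + 3) = 2*7*17 = 238)
1/(91782 + Y(243)) = 1/(91782 + 238) = 1/92020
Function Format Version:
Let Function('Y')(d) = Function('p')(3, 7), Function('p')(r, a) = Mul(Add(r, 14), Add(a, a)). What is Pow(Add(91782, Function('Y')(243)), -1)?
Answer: Rational(1, 92020) ≈ 1.0867e-5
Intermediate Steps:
Function('p')(r, a) = Mul(2, a, Add(14, r)) (Function('p')(r, a) = Mul(Add(14, r), Mul(2, a)) = Mul(2, a, Add(14, r)))
Function('Y')(d) = 238 (Function('Y')(d) = Mul(2, 7, Add(14, 3)) = Mul(2, 7, 17) = 238)
Pow(Add(91782, Function('Y')(243)), -1) = Pow(Add(91782, 238), -1) = Pow(92020, -1) = Rational(1, 92020)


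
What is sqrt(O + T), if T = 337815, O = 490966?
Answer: sqrt(828781) ≈ 910.37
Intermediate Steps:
sqrt(O + T) = sqrt(490966 + 337815) = sqrt(828781)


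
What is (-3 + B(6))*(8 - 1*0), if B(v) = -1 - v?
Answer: -80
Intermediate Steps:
(-3 + B(6))*(8 - 1*0) = (-3 + (-1 - 1*6))*(8 - 1*0) = (-3 + (-1 - 6))*(8 + 0) = (-3 - 7)*8 = -10*8 = -80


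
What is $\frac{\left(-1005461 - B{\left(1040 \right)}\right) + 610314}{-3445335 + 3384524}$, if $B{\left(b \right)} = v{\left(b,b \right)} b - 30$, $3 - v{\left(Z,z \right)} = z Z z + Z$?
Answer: $- \frac{1169859243363}{60811} \approx -1.9238 \cdot 10^{7}$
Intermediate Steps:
$v{\left(Z,z \right)} = 3 - Z - Z z^{2}$ ($v{\left(Z,z \right)} = 3 - \left(z Z z + Z\right) = 3 - \left(Z z z + Z\right) = 3 - \left(Z z^{2} + Z\right) = 3 - \left(Z + Z z^{2}\right) = 3 - Z - Z z^{2}$)
$B{\left(b \right)} = -30 + b \left(3 - b - b^{3}\right)$ ($B{\left(b \right)} = \left(3 - b - b b^{2}\right) b - 30 = \left(3 - b - b^{3}\right) b + \left(-137 + 107\right) = b \left(3 - b - b^{3}\right) - 30 = -30 + b \left(3 - b - b^{3}\right)$)
$\frac{\left(-1005461 - B{\left(1040 \right)}\right) + 610314}{-3445335 + 3384524} = \frac{\left(-1005461 - \left(-30 - 1040 \left(-3 + 1040 + 1040^{3}\right)\right)\right) + 610314}{-3445335 + 3384524} = \frac{\left(-1005461 - \left(-30 - 1040 \left(-3 + 1040 + 1124864000\right)\right)\right) + 610314}{-60811} = \left(\left(-1005461 - \left(-30 - 1040 \cdot 1124865037\right)\right) + 610314\right) \left(- \frac{1}{60811}\right) = \left(\left(-1005461 - \left(-30 - 1169859638480\right)\right) + 610314\right) \left(- \frac{1}{60811}\right) = \left(\left(-1005461 - -1169859638510\right) + 610314\right) \left(- \frac{1}{60811}\right) = \left(\left(-1005461 + 1169859638510\right) + 610314\right) \left(- \frac{1}{60811}\right) = \left(1169858633049 + 610314\right) \left(- \frac{1}{60811}\right) = 1169859243363 \left(- \frac{1}{60811}\right) = - \frac{1169859243363}{60811}$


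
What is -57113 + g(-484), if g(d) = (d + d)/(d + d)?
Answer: -57112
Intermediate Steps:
g(d) = 1 (g(d) = (2*d)/((2*d)) = (2*d)*(1/(2*d)) = 1)
-57113 + g(-484) = -57113 + 1 = -57112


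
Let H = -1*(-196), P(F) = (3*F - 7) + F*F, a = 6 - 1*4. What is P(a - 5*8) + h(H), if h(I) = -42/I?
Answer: 18519/14 ≈ 1322.8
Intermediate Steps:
a = 2 (a = 6 - 4 = 2)
P(F) = -7 + F**2 + 3*F (P(F) = (-7 + 3*F) + F**2 = -7 + F**2 + 3*F)
H = 196
P(a - 5*8) + h(H) = (-7 + (2 - 5*8)**2 + 3*(2 - 5*8)) - 42/196 = (-7 + (2 - 40)**2 + 3*(2 - 40)) - 42*1/196 = (-7 + (-38)**2 + 3*(-38)) - 3/14 = (-7 + 1444 - 114) - 3/14 = 1323 - 3/14 = 18519/14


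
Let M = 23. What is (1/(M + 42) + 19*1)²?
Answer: 1527696/4225 ≈ 361.58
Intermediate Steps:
(1/(M + 42) + 19*1)² = (1/(23 + 42) + 19*1)² = (1/65 + 19)² = (1236/65)² = 1527696/4225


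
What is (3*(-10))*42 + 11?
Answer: -1249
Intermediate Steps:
(3*(-10))*42 + 11 = -30*42 + 11 = -1260 + 11 = -1249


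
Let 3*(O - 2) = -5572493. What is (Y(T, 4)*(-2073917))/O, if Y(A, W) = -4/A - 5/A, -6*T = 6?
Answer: 55995759/5572487 ≈ 10.049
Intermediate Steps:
T = -1 (T = -1/6*6 = -1)
O = -5572487/3 (O = 2 + (1/3)*(-5572493) = 2 - 5572493/3 = -5572487/3 ≈ -1.8575e+6)
Y(A, W) = -9/A
(Y(T, 4)*(-2073917))/O = (-9/(-1)*(-2073917))/(-5572487/3) = (-9*(-1)*(-2073917))*(-3/5572487) = (9*(-2073917))*(-3/5572487) = -18665253*(-3/5572487) = 55995759/5572487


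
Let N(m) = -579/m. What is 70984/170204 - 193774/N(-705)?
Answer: -1937636781412/8212343 ≈ -2.3594e+5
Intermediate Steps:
70984/170204 - 193774/N(-705) = 70984/170204 - 193774/((-579/(-705))) = 70984*(1/170204) - 193774/((-579*(-1/705))) = 17746/42551 - 193774/193/235 = 17746/42551 - 193774*235/193 = 17746/42551 - 45536890/193 = -1937636781412/8212343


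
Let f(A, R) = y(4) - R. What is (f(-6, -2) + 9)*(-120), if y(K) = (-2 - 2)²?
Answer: -3240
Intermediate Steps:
y(K) = 16 (y(K) = (-4)² = 16)
f(A, R) = 16 - R
(f(-6, -2) + 9)*(-120) = ((16 - 1*(-2)) + 9)*(-120) = ((16 + 2) + 9)*(-120) = (18 + 9)*(-120) = 27*(-120) = -3240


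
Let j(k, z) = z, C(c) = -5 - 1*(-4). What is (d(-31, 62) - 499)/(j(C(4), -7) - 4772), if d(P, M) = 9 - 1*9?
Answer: 499/4779 ≈ 0.10442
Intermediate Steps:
d(P, M) = 0 (d(P, M) = 9 - 9 = 0)
C(c) = -1 (C(c) = -5 + 4 = -1)
(d(-31, 62) - 499)/(j(C(4), -7) - 4772) = (0 - 499)/(-7 - 4772) = -499/(-4779) = -499*(-1/4779) = 499/4779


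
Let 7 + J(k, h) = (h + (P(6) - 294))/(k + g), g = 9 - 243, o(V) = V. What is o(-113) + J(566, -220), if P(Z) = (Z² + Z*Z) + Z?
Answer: -10069/83 ≈ -121.31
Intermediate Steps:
P(Z) = Z + 2*Z² (P(Z) = (Z² + Z²) + Z = 2*Z² + Z = Z + 2*Z²)
g = -234
J(k, h) = -7 + (-216 + h)/(-234 + k) (J(k, h) = -7 + (h + (6*(1 + 2*6) - 294))/(k - 234) = -7 + (h + (6*(1 + 12) - 294))/(-234 + k) = -7 + (h + (6*13 - 294))/(-234 + k) = -7 + (h + (78 - 294))/(-234 + k) = -7 + (h - 216)/(-234 + k) = -7 + (-216 + h)/(-234 + k))
o(-113) + J(566, -220) = -113 + (1422 - 220 - 7*566)/(-234 + 566) = -113 + (1422 - 220 - 3962)/332 = -113 + (1/332)*(-2760) = -113 - 690/83 = -10069/83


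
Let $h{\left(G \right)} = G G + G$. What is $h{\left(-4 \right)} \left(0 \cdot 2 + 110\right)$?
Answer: $1320$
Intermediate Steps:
$h{\left(G \right)} = G + G^{2}$ ($h{\left(G \right)} = G^{2} + G = G + G^{2}$)
$h{\left(-4 \right)} \left(0 \cdot 2 + 110\right) = - 4 \left(1 - 4\right) \left(0 \cdot 2 + 110\right) = \left(-4\right) \left(-3\right) \left(0 + 110\right) = 12 \cdot 110 = 1320$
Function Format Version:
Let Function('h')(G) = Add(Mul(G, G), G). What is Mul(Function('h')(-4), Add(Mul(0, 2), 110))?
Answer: 1320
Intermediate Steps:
Function('h')(G) = Add(G, Pow(G, 2)) (Function('h')(G) = Add(Pow(G, 2), G) = Add(G, Pow(G, 2)))
Mul(Function('h')(-4), Add(Mul(0, 2), 110)) = Mul(Mul(-4, Add(1, -4)), Add(Mul(0, 2), 110)) = Mul(Mul(-4, -3), Add(0, 110)) = Mul(12, 110) = 1320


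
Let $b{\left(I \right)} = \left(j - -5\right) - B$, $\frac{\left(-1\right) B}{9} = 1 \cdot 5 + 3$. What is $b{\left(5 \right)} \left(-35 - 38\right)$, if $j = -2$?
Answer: $-5475$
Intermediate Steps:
$B = -72$ ($B = - 9 \left(1 \cdot 5 + 3\right) = - 9 \left(5 + 3\right) = \left(-9\right) 8 = -72$)
$b{\left(I \right)} = 75$ ($b{\left(I \right)} = \left(-2 - -5\right) - -72 = \left(-2 + 5\right) + 72 = 3 + 72 = 75$)
$b{\left(5 \right)} \left(-35 - 38\right) = 75 \left(-35 - 38\right) = 75 \left(-73\right) = -5475$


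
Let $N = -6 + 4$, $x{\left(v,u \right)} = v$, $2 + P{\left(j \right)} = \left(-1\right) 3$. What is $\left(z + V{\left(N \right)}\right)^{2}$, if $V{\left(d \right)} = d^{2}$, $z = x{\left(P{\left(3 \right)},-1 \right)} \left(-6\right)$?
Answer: $1156$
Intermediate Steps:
$P{\left(j \right)} = -5$ ($P{\left(j \right)} = -2 - 3 = -5$)
$N = -2$
$z = 30$ ($z = \left(-5\right) \left(-6\right) = 30$)
$\left(z + V{\left(N \right)}\right)^{2} = \left(30 + \left(-2\right)^{2}\right)^{2} = \left(30 + 4\right)^{2} = 34^{2} = 1156$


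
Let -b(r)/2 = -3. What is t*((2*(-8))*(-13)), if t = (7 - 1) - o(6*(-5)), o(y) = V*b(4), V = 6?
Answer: -6240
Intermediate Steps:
b(r) = 6 (b(r) = -2*(-3) = 6)
o(y) = 36 (o(y) = 6*6 = 36)
t = -30 (t = (7 - 1) - 1*36 = 6 - 36 = -30)
t*((2*(-8))*(-13)) = -30*2*(-8)*(-13) = -(-480)*(-13) = -30*208 = -6240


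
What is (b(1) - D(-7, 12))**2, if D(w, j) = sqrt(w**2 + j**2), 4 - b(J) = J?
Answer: (3 - sqrt(193))**2 ≈ 118.65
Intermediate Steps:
b(J) = 4 - J
D(w, j) = sqrt(j**2 + w**2)
(b(1) - D(-7, 12))**2 = ((4 - 1*1) - sqrt(12**2 + (-7)**2))**2 = ((4 - 1) - sqrt(144 + 49))**2 = (3 - sqrt(193))**2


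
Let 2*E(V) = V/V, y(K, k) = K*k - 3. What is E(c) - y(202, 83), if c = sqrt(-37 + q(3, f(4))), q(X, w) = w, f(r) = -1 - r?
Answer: -33525/2 ≈ -16763.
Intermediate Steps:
y(K, k) = -3 + K*k
c = I*sqrt(42) (c = sqrt(-37 + (-1 - 1*4)) = sqrt(-37 + (-1 - 4)) = sqrt(-37 - 5) = sqrt(-42) = I*sqrt(42) ≈ 6.4807*I)
E(V) = 1/2 (E(V) = (V/V)/2 = (1/2)*1 = 1/2)
E(c) - y(202, 83) = 1/2 - (-3 + 202*83) = 1/2 - (-3 + 16766) = 1/2 - 1*16763 = 1/2 - 16763 = -33525/2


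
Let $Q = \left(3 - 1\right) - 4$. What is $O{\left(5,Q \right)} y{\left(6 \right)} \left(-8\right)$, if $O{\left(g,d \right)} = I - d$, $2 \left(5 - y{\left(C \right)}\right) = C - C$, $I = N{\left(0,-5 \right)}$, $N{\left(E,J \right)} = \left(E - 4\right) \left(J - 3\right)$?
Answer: $-1360$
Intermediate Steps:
$N{\left(E,J \right)} = \left(-4 + E\right) \left(-3 + J\right)$
$I = 32$ ($I = 12 - -20 - 0 + 0 \left(-5\right) = 12 + 20 + 0 + 0 = 32$)
$y{\left(C \right)} = 5$ ($y{\left(C \right)} = 5 - \frac{C - C}{2} = 5 - 0 = 5 + 0 = 5$)
$Q = -2$ ($Q = 2 - 4 = -2$)
$O{\left(g,d \right)} = 32 - d$
$O{\left(5,Q \right)} y{\left(6 \right)} \left(-8\right) = \left(32 - -2\right) 5 \left(-8\right) = \left(32 + 2\right) 5 \left(-8\right) = 34 \cdot 5 \left(-8\right) = 170 \left(-8\right) = -1360$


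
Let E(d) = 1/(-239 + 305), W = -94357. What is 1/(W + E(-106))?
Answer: -66/6227561 ≈ -1.0598e-5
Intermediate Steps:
E(d) = 1/66
1/(W + E(-106)) = 1/(-94357 + 1/66) = 1/(-6227561/66) = -66/6227561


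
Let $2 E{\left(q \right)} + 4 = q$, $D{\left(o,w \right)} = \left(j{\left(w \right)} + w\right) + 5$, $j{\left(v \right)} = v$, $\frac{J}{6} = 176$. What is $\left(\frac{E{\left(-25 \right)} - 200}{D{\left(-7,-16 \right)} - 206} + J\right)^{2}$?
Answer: $\frac{242580875625}{217156} \approx 1.1171 \cdot 10^{6}$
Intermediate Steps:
$J = 1056$ ($J = 6 \cdot 176 = 1056$)
$D{\left(o,w \right)} = 5 + 2 w$ ($D{\left(o,w \right)} = \left(w + w\right) + 5 = 2 w + 5 = 5 + 2 w$)
$E{\left(q \right)} = -2 + \frac{q}{2}$
$\left(\frac{E{\left(-25 \right)} - 200}{D{\left(-7,-16 \right)} - 206} + J\right)^{2} = \left(\frac{\left(-2 + \frac{1}{2} \left(-25\right)\right) - 200}{\left(5 + 2 \left(-16\right)\right) - 206} + 1056\right)^{2} = \left(\frac{\left(-2 - \frac{25}{2}\right) - 200}{\left(5 - 32\right) - 206} + 1056\right)^{2} = \left(\frac{- \frac{29}{2} - 200}{-27 - 206} + 1056\right)^{2} = \left(- \frac{429}{2 \left(-233\right)} + 1056\right)^{2} = \left(\left(- \frac{429}{2}\right) \left(- \frac{1}{233}\right) + 1056\right)^{2} = \left(\frac{429}{466} + 1056\right)^{2} = \left(\frac{492525}{466}\right)^{2} = \frac{242580875625}{217156}$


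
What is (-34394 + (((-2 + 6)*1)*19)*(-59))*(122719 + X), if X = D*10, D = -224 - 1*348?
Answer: -4548687122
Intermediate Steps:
D = -572 (D = -224 - 348 = -572)
X = -5720 (X = -572*10 = -5720)
(-34394 + (((-2 + 6)*1)*19)*(-59))*(122719 + X) = (-34394 + (((-2 + 6)*1)*19)*(-59))*(122719 - 5720) = (-34394 + ((4*1)*19)*(-59))*116999 = (-34394 + (4*19)*(-59))*116999 = (-34394 + 76*(-59))*116999 = (-34394 - 4484)*116999 = -38878*116999 = -4548687122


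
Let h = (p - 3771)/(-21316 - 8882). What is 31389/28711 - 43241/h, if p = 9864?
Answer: 12496925756225/58312041 ≈ 2.1431e+5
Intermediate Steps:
h = -2031/10066 (h = (9864 - 3771)/(-21316 - 8882) = 6093/(-30198) = 6093*(-1/30198) = -2031/10066 ≈ -0.20177)
31389/28711 - 43241/h = 31389/28711 - 43241/(-2031/10066) = 31389*(1/28711) - 43241*(-10066/2031) = 31389/28711 + 435263906/2031 = 12496925756225/58312041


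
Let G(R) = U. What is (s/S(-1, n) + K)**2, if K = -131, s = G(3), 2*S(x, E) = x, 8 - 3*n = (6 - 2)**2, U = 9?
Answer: 22201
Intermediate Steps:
G(R) = 9
n = -8/3 (n = 8/3 - (6 - 2)**2/3 = 8/3 - 1/3*4**2 = 8/3 - 1/3*16 = 8/3 - 16/3 = -8/3 ≈ -2.6667)
S(x, E) = x/2
s = 9
(s/S(-1, n) + K)**2 = (9/(((1/2)*(-1))) - 131)**2 = (9/(-1/2) - 131)**2 = (9*(-2) - 131)**2 = (-18 - 131)**2 = (-149)**2 = 22201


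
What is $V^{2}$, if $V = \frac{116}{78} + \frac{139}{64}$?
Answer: $\frac{83411689}{6230016} \approx 13.389$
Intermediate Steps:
$V = \frac{9133}{2496}$ ($V = 116 \cdot \frac{1}{78} + 139 \cdot \frac{1}{64} = \frac{58}{39} + \frac{139}{64} = \frac{9133}{2496} \approx 3.6591$)
$V^{2} = \left(\frac{9133}{2496}\right)^{2} = \frac{83411689}{6230016}$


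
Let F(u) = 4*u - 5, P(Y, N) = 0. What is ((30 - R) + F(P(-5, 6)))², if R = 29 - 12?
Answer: 64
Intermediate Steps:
R = 17
F(u) = -5 + 4*u
((30 - R) + F(P(-5, 6)))² = ((30 - 1*17) + (-5 + 4*0))² = ((30 - 17) + (-5 + 0))² = (13 - 5)² = 8² = 64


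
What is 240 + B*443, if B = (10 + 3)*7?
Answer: 40553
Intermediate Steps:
B = 91 (B = 13*7 = 91)
240 + B*443 = 240 + 91*443 = 240 + 40313 = 40553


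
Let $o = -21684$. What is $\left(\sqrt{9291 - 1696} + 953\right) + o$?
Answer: $-20731 + 7 \sqrt{155} \approx -20644.0$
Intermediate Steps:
$\left(\sqrt{9291 - 1696} + 953\right) + o = \left(\sqrt{9291 - 1696} + 953\right) - 21684 = \left(\sqrt{7595} + 953\right) - 21684 = \left(7 \sqrt{155} + 953\right) - 21684 = \left(953 + 7 \sqrt{155}\right) - 21684 = -20731 + 7 \sqrt{155}$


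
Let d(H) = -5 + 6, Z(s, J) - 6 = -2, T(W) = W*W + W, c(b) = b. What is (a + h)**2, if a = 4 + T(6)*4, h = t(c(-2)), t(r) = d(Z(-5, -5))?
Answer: 29929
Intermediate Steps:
T(W) = W + W**2 (T(W) = W**2 + W = W + W**2)
Z(s, J) = 4 (Z(s, J) = 6 - 2 = 4)
d(H) = 1
t(r) = 1
h = 1
a = 172 (a = 4 + (6*(1 + 6))*4 = 4 + (6*7)*4 = 4 + 42*4 = 4 + 168 = 172)
(a + h)**2 = (172 + 1)**2 = 173**2 = 29929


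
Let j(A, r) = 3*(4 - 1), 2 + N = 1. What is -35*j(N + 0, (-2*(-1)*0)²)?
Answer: -315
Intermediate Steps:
N = -1 (N = -2 + 1 = -1)
j(A, r) = 9 (j(A, r) = 3*3 = 9)
-35*j(N + 0, (-2*(-1)*0)²) = -35*9 = -315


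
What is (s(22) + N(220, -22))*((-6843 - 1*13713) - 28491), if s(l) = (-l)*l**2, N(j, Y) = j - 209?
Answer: 521712939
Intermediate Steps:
N(j, Y) = -209 + j
s(l) = -l**3
(s(22) + N(220, -22))*((-6843 - 1*13713) - 28491) = (-1*22**3 + (-209 + 220))*((-6843 - 1*13713) - 28491) = (-1*10648 + 11)*((-6843 - 13713) - 28491) = (-10648 + 11)*(-20556 - 28491) = -10637*(-49047) = 521712939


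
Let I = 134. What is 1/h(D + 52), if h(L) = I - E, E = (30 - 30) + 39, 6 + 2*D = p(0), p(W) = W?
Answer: 1/95 ≈ 0.010526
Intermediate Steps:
D = -3 (D = -3 + (½)*0 = -3 + 0 = -3)
E = 39 (E = 0 + 39 = 39)
h(L) = 95 (h(L) = 134 - 1*39 = 134 - 39 = 95)
1/h(D + 52) = 1/95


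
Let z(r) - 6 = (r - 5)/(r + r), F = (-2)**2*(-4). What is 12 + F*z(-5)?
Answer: -100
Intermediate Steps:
F = -16 (F = 4*(-4) = -16)
z(r) = 6 + (-5 + r)/(2*r) (z(r) = 6 + (r - 5)/(r + r) = 6 + (-5 + r)/((2*r)) = 6 + (-5 + r)*(1/(2*r)) = 6 + (-5 + r)/(2*r))
12 + F*z(-5) = 12 - 8*(-5 + 13*(-5))/(-5) = 12 - 8*(-1)*(-5 - 65)/5 = 12 - 8*(-1)*(-70)/5 = 12 - 16*7 = 12 - 112 = -100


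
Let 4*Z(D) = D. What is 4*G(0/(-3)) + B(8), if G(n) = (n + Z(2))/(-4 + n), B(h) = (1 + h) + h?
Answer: 33/2 ≈ 16.500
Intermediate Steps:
Z(D) = D/4
B(h) = 1 + 2*h
G(n) = (½ + n)/(-4 + n) (G(n) = (n + (¼)*2)/(-4 + n) = (n + ½)/(-4 + n) = (½ + n)/(-4 + n))
4*G(0/(-3)) + B(8) = 4*((½ + 0/(-3))/(-4 + 0/(-3))) + (1 + 2*8) = 4*((½ + 0*(-⅓))/(-4 + 0*(-⅓))) + (1 + 16) = 4*((½ + 0)/(-4 + 0)) + 17 = 4*((½)/(-4)) + 17 = 4*(-¼*½) + 17 = 4*(-⅛) + 17 = -½ + 17 = 33/2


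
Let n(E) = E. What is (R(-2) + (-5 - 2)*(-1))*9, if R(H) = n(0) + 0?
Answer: 63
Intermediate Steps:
R(H) = 0 (R(H) = 0 + 0 = 0)
(R(-2) + (-5 - 2)*(-1))*9 = (0 + (-5 - 2)*(-1))*9 = (0 - 7*(-1))*9 = (0 + 7)*9 = 7*9 = 63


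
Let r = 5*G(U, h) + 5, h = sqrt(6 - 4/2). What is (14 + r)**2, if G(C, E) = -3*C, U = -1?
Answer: 1156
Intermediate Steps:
h = 2 (h = sqrt(6 - 4*1/2) = sqrt(6 - 2) = sqrt(4) = 2)
r = 20 (r = 5*(-3*(-1)) + 5 = 5*3 + 5 = 15 + 5 = 20)
(14 + r)**2 = (14 + 20)**2 = 34**2 = 1156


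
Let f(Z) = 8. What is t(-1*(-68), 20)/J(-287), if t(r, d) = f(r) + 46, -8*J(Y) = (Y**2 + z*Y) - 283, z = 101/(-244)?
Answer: -105408/20057971 ≈ -0.0052552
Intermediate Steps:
z = -101/244 (z = 101*(-1/244) = -101/244 ≈ -0.41393)
J(Y) = 283/8 - Y**2/8 + 101*Y/1952 (J(Y) = -((Y**2 - 101*Y/244) - 283)/8 = -(-283 + Y**2 - 101*Y/244)/8 = 283/8 - Y**2/8 + 101*Y/1952)
t(r, d) = 54 (t(r, d) = 8 + 46 = 54)
t(-1*(-68), 20)/J(-287) = 54/(283/8 - 1/8*(-287)**2 + (101/1952)*(-287)) = 54/(283/8 - 1/8*82369 - 28987/1952) = 54/(283/8 - 82369/8 - 28987/1952) = 54/(-20057971/1952) = 54*(-1952/20057971) = -105408/20057971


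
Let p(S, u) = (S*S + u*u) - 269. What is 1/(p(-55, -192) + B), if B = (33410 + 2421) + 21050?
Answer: 1/96501 ≈ 1.0363e-5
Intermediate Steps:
p(S, u) = -269 + S² + u² (p(S, u) = (S² + u²) - 269 = -269 + S² + u²)
B = 56881 (B = 35831 + 21050 = 56881)
1/(p(-55, -192) + B) = 1/((-269 + (-55)² + (-192)²) + 56881) = 1/((-269 + 3025 + 36864) + 56881) = 1/(39620 + 56881) = 1/96501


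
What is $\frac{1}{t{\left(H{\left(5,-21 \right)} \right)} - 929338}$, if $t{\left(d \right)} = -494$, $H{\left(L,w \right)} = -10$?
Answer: $- \frac{1}{929832} \approx -1.0755 \cdot 10^{-6}$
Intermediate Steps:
$\frac{1}{t{\left(H{\left(5,-21 \right)} \right)} - 929338} = \frac{1}{-494 - 929338} = \frac{1}{-929832} = - \frac{1}{929832}$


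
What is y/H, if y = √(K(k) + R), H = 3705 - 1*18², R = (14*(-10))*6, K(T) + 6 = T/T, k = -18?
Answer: 13*I*√5/3381 ≈ 0.0085977*I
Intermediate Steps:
K(T) = -5 (K(T) = -6 + T/T = -6 + 1 = -5)
R = -840 (R = -140*6 = -840)
H = 3381 (H = 3705 - 1*324 = 3705 - 324 = 3381)
y = 13*I*√5 (y = √(-5 - 840) = √(-845) = 13*I*√5 ≈ 29.069*I)
y/H = (13*I*√5)/3381 = (13*I*√5)*(1/3381) = 13*I*√5/3381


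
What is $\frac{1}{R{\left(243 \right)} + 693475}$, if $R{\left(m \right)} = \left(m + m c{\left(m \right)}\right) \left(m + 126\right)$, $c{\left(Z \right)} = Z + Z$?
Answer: $\frac{1}{44361304} \approx 2.2542 \cdot 10^{-8}$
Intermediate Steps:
$c{\left(Z \right)} = 2 Z$
$R{\left(m \right)} = \left(126 + m\right) \left(m + 2 m^{2}\right)$ ($R{\left(m \right)} = \left(m + m 2 m\right) \left(m + 126\right) = \left(m + 2 m^{2}\right) \left(126 + m\right) = \left(126 + m\right) \left(m + 2 m^{2}\right)$)
$\frac{1}{R{\left(243 \right)} + 693475} = \frac{1}{243 \left(126 + 2 \cdot 243^{2} + 253 \cdot 243\right) + 693475} = \frac{1}{243 \left(126 + 2 \cdot 59049 + 61479\right) + 693475} = \frac{1}{243 \left(126 + 118098 + 61479\right) + 693475} = \frac{1}{243 \cdot 179703 + 693475} = \frac{1}{43667829 + 693475} = \frac{1}{44361304}$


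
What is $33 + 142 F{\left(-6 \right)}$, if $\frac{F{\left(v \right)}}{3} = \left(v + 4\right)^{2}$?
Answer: $1737$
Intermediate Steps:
$F{\left(v \right)} = 3 \left(4 + v\right)^{2}$ ($F{\left(v \right)} = 3 \left(v + 4\right)^{2} = 3 \left(4 + v\right)^{2}$)
$33 + 142 F{\left(-6 \right)} = 33 + 142 \cdot 3 \left(4 - 6\right)^{2} = 33 + 142 \cdot 3 \left(-2\right)^{2} = 33 + 142 \cdot 3 \cdot 4 = 33 + 142 \cdot 12 = 33 + 1704 = 1737$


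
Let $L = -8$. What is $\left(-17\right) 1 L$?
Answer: $136$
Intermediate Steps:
$\left(-17\right) 1 L = \left(-17\right) 1 \left(-8\right) = \left(-17\right) \left(-8\right) = 136$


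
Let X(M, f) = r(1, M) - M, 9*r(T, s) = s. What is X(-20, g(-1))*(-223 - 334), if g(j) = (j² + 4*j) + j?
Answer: -89120/9 ≈ -9902.2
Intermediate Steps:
r(T, s) = s/9
g(j) = j² + 5*j
X(M, f) = -8*M/9 (X(M, f) = M/9 - M = -8*M/9)
X(-20, g(-1))*(-223 - 334) = (-8/9*(-20))*(-223 - 334) = (160/9)*(-557) = -89120/9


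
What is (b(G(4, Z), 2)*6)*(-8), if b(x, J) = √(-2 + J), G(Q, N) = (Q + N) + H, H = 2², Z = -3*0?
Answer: 0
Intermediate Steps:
Z = 0
H = 4
G(Q, N) = 4 + N + Q (G(Q, N) = (Q + N) + 4 = (N + Q) + 4 = 4 + N + Q)
(b(G(4, Z), 2)*6)*(-8) = (√(-2 + 2)*6)*(-8) = (√0*6)*(-8) = (0*6)*(-8) = 0*(-8) = 0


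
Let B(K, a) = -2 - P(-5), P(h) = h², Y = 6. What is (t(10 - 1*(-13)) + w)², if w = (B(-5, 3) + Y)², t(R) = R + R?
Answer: 237169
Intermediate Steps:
t(R) = 2*R
B(K, a) = -27 (B(K, a) = -2 - 1*(-5)² = -2 - 1*25 = -2 - 25 = -27)
w = 441 (w = (-27 + 6)² = (-21)² = 441)
(t(10 - 1*(-13)) + w)² = (2*(10 - 1*(-13)) + 441)² = (2*(10 + 13) + 441)² = (2*23 + 441)² = (46 + 441)² = 487² = 237169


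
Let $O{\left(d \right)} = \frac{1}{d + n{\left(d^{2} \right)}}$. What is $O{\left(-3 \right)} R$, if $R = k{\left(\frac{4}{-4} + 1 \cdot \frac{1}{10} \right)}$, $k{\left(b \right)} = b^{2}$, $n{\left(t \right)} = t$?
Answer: $\frac{27}{200} \approx 0.135$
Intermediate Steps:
$O{\left(d \right)} = \frac{1}{d + d^{2}}$
$R = \frac{81}{100}$ ($R = \left(\frac{4}{-4} + 1 \cdot \frac{1}{10}\right)^{2} = \left(4 \left(- \frac{1}{4}\right) + 1 \cdot \frac{1}{10}\right)^{2} = \left(-1 + \frac{1}{10}\right)^{2} = \left(- \frac{9}{10}\right)^{2} = \frac{81}{100} \approx 0.81$)
$O{\left(-3 \right)} R = \frac{1}{\left(-3\right) \left(1 - 3\right)} \frac{81}{100} = - \frac{1}{3 \left(-2\right)} \frac{81}{100} = \left(- \frac{1}{3}\right) \left(- \frac{1}{2}\right) \frac{81}{100} = \frac{1}{6} \cdot \frac{81}{100} = \frac{27}{200}$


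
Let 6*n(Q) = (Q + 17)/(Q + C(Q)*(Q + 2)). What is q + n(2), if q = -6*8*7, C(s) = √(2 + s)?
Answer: -20141/60 ≈ -335.68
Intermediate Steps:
q = -336 (q = -48*7 = -336)
n(Q) = (17 + Q)/(6*(Q + (2 + Q)^(3/2))) (n(Q) = ((Q + 17)/(Q + √(2 + Q)*(Q + 2)))/6 = ((17 + Q)/(Q + √(2 + Q)*(2 + Q)))/6 = ((17 + Q)/(Q + (2 + Q)^(3/2)))/6 = (17 + Q)/(6*(Q + (2 + Q)^(3/2))))
q + n(2) = -336 + (17 + 2)/(6*(2 + 2*√(2 + 2) + 2*√(2 + 2))) = -336 + (⅙)*19/(2 + 2*√4 + 2*√4) = -336 + (⅙)*19/(2 + 2*2 + 2*2) = -336 + (⅙)*19/(2 + 4 + 4) = -336 + (⅙)*19/10 = -336 + (⅙)*(⅒)*19 = -336 + 19/60 = -20141/60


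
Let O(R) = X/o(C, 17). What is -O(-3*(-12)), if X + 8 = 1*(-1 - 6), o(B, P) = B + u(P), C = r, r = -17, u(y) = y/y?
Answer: -15/16 ≈ -0.93750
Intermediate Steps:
u(y) = 1
C = -17
o(B, P) = 1 + B (o(B, P) = B + 1 = 1 + B)
X = -15 (X = -8 + 1*(-1 - 6) = -8 + 1*(-7) = -8 - 7 = -15)
O(R) = 15/16 (O(R) = -15/(1 - 17) = -15/(-16) = -15*(-1/16) = 15/16)
-O(-3*(-12)) = -1*15/16 = -15/16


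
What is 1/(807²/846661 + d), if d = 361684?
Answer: 846661/306224388373 ≈ 2.7648e-6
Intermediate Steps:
1/(807²/846661 + d) = 1/(807²/846661 + 361684) = 1/(651249*(1/846661) + 361684) = 1/(651249/846661 + 361684) = 1/(306224388373/846661) = 846661/306224388373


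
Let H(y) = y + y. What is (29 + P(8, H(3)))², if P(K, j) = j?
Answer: 1225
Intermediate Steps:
H(y) = 2*y
(29 + P(8, H(3)))² = (29 + 2*3)² = (29 + 6)² = 35² = 1225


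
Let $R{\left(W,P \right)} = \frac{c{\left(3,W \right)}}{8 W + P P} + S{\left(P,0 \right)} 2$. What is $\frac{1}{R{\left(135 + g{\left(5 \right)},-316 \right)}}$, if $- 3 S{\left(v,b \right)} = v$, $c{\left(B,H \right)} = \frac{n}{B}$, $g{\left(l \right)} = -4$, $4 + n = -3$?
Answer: $\frac{100904}{21257107} \approx 0.0047468$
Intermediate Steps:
$n = -7$ ($n = -4 - 3 = -7$)
$c{\left(B,H \right)} = - \frac{7}{B}$
$S{\left(v,b \right)} = - \frac{v}{3}$
$R{\left(W,P \right)} = - \frac{7}{3 \left(P^{2} + 8 W\right)} - \frac{2 P}{3}$ ($R{\left(W,P \right)} = \frac{\left(-7\right) \frac{1}{3}}{8 W + P P} + - \frac{P}{3} \cdot 2 = \frac{\left(-7\right) \frac{1}{3}}{8 W + P^{2}} - \frac{2 P}{3} = - \frac{7}{3 \left(P^{2} + 8 W\right)} - \frac{2 P}{3}$)
$\frac{1}{R{\left(135 + g{\left(5 \right)},-316 \right)}} = \frac{1}{\frac{1}{3} \frac{1}{\left(-316\right)^{2} + 8 \left(135 - 4\right)} \left(-7 - 2 \left(-316\right)^{3} - - 5056 \left(135 - 4\right)\right)} = \frac{1}{\frac{1}{3} \frac{1}{99856 + 8 \cdot 131} \left(-7 - -63108992 - \left(-5056\right) 131\right)} = \frac{1}{\frac{1}{3} \frac{1}{99856 + 1048} \left(-7 + 63108992 + 662336\right)} = \frac{1}{\frac{1}{3} \cdot \frac{1}{100904} \cdot 63771321} = \frac{1}{\frac{21257107}{100904}} = \frac{100904}{21257107}$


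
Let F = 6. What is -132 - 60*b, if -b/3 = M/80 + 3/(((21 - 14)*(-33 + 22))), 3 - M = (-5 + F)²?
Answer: -20715/154 ≈ -134.51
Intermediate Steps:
M = 2 (M = 3 - (-5 + 6)² = 3 - 1*1² = 3 - 1*1 = 3 - 1 = 2)
b = 129/3080 (b = -3*(2/80 + 3/(((21 - 14)*(-33 + 22)))) = -3*(2*(1/80) + 3/((7*(-11)))) = -3*(1/40 + 3/(-77)) = -3*(1/40 + 3*(-1/77)) = -3*(1/40 - 3/77) = -3*(-43/3080) = 129/3080 ≈ 0.041883)
-132 - 60*b = -132 - 60*129/3080 = -132 - 387/154 = -20715/154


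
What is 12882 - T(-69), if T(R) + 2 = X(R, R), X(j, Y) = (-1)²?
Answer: 12883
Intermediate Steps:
X(j, Y) = 1
T(R) = -1 (T(R) = -2 + 1 = -1)
12882 - T(-69) = 12882 - 1*(-1) = 12882 + 1 = 12883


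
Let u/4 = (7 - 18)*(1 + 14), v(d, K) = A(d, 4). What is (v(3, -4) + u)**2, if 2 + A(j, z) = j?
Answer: 434281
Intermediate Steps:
A(j, z) = -2 + j
v(d, K) = -2 + d
u = -660 (u = 4*((7 - 18)*(1 + 14)) = 4*(-11*15) = 4*(-165) = -660)
(v(3, -4) + u)**2 = ((-2 + 3) - 660)**2 = (1 - 660)**2 = (-659)**2 = 434281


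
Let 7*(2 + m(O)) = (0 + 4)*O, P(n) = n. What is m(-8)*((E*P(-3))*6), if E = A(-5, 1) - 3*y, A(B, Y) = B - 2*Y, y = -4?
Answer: 4140/7 ≈ 591.43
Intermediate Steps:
E = 5 (E = (-5 - 2*1) - 3*(-4) = (-5 - 2) + 12 = -7 + 12 = 5)
m(O) = -2 + 4*O/7 (m(O) = -2 + ((0 + 4)*O)/7 = -2 + (4*O)/7 = -2 + 4*O/7)
m(-8)*((E*P(-3))*6) = (-2 + (4/7)*(-8))*((5*(-3))*6) = (-2 - 32/7)*(-15*6) = -46/7*(-90) = 4140/7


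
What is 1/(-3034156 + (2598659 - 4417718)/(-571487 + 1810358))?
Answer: -412957/1252976565645 ≈ -3.2958e-7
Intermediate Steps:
1/(-3034156 + (2598659 - 4417718)/(-571487 + 1810358)) = 1/(-3034156 - 1819059/1238871) = 1/(-3034156 - 1819059*1/1238871) = 1/(-3034156 - 606353/412957) = 1/(-1252976565645/412957) = -412957/1252976565645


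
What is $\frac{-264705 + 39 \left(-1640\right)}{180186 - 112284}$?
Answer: $- \frac{109555}{22634} \approx -4.8403$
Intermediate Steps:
$\frac{-264705 + 39 \left(-1640\right)}{180186 - 112284} = \frac{-264705 - 63960}{67902} = \left(-328665\right) \frac{1}{67902} = - \frac{109555}{22634}$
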